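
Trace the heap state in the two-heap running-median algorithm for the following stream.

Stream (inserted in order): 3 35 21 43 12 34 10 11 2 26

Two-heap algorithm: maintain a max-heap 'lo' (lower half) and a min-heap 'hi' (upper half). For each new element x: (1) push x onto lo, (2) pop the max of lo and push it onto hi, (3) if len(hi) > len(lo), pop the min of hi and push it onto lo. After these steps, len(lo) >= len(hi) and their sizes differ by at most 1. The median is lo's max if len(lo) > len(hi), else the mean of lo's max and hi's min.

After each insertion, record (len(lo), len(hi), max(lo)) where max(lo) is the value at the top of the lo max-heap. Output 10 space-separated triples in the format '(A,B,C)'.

Step 1: insert 3 -> lo=[3] hi=[] -> (len(lo)=1, len(hi)=0, max(lo)=3)
Step 2: insert 35 -> lo=[3] hi=[35] -> (len(lo)=1, len(hi)=1, max(lo)=3)
Step 3: insert 21 -> lo=[3, 21] hi=[35] -> (len(lo)=2, len(hi)=1, max(lo)=21)
Step 4: insert 43 -> lo=[3, 21] hi=[35, 43] -> (len(lo)=2, len(hi)=2, max(lo)=21)
Step 5: insert 12 -> lo=[3, 12, 21] hi=[35, 43] -> (len(lo)=3, len(hi)=2, max(lo)=21)
Step 6: insert 34 -> lo=[3, 12, 21] hi=[34, 35, 43] -> (len(lo)=3, len(hi)=3, max(lo)=21)
Step 7: insert 10 -> lo=[3, 10, 12, 21] hi=[34, 35, 43] -> (len(lo)=4, len(hi)=3, max(lo)=21)
Step 8: insert 11 -> lo=[3, 10, 11, 12] hi=[21, 34, 35, 43] -> (len(lo)=4, len(hi)=4, max(lo)=12)
Step 9: insert 2 -> lo=[2, 3, 10, 11, 12] hi=[21, 34, 35, 43] -> (len(lo)=5, len(hi)=4, max(lo)=12)
Step 10: insert 26 -> lo=[2, 3, 10, 11, 12] hi=[21, 26, 34, 35, 43] -> (len(lo)=5, len(hi)=5, max(lo)=12)

Answer: (1,0,3) (1,1,3) (2,1,21) (2,2,21) (3,2,21) (3,3,21) (4,3,21) (4,4,12) (5,4,12) (5,5,12)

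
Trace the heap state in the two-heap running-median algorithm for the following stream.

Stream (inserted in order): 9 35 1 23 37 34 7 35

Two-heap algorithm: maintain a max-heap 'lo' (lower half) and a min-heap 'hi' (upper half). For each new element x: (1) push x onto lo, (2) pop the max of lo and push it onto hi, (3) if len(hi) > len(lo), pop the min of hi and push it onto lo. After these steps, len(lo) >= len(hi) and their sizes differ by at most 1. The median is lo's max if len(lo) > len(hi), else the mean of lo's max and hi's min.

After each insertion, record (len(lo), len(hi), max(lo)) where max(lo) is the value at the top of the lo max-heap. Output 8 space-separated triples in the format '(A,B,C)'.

Step 1: insert 9 -> lo=[9] hi=[] -> (len(lo)=1, len(hi)=0, max(lo)=9)
Step 2: insert 35 -> lo=[9] hi=[35] -> (len(lo)=1, len(hi)=1, max(lo)=9)
Step 3: insert 1 -> lo=[1, 9] hi=[35] -> (len(lo)=2, len(hi)=1, max(lo)=9)
Step 4: insert 23 -> lo=[1, 9] hi=[23, 35] -> (len(lo)=2, len(hi)=2, max(lo)=9)
Step 5: insert 37 -> lo=[1, 9, 23] hi=[35, 37] -> (len(lo)=3, len(hi)=2, max(lo)=23)
Step 6: insert 34 -> lo=[1, 9, 23] hi=[34, 35, 37] -> (len(lo)=3, len(hi)=3, max(lo)=23)
Step 7: insert 7 -> lo=[1, 7, 9, 23] hi=[34, 35, 37] -> (len(lo)=4, len(hi)=3, max(lo)=23)
Step 8: insert 35 -> lo=[1, 7, 9, 23] hi=[34, 35, 35, 37] -> (len(lo)=4, len(hi)=4, max(lo)=23)

Answer: (1,0,9) (1,1,9) (2,1,9) (2,2,9) (3,2,23) (3,3,23) (4,3,23) (4,4,23)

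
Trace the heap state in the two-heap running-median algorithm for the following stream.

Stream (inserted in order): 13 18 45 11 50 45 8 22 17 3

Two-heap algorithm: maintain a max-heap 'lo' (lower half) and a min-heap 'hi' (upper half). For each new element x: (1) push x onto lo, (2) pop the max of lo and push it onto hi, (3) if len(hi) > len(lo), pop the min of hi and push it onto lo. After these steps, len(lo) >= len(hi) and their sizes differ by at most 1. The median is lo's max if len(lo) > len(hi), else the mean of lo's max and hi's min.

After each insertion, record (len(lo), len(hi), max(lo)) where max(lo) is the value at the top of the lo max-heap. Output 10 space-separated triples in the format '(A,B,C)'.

Answer: (1,0,13) (1,1,13) (2,1,18) (2,2,13) (3,2,18) (3,3,18) (4,3,18) (4,4,18) (5,4,18) (5,5,17)

Derivation:
Step 1: insert 13 -> lo=[13] hi=[] -> (len(lo)=1, len(hi)=0, max(lo)=13)
Step 2: insert 18 -> lo=[13] hi=[18] -> (len(lo)=1, len(hi)=1, max(lo)=13)
Step 3: insert 45 -> lo=[13, 18] hi=[45] -> (len(lo)=2, len(hi)=1, max(lo)=18)
Step 4: insert 11 -> lo=[11, 13] hi=[18, 45] -> (len(lo)=2, len(hi)=2, max(lo)=13)
Step 5: insert 50 -> lo=[11, 13, 18] hi=[45, 50] -> (len(lo)=3, len(hi)=2, max(lo)=18)
Step 6: insert 45 -> lo=[11, 13, 18] hi=[45, 45, 50] -> (len(lo)=3, len(hi)=3, max(lo)=18)
Step 7: insert 8 -> lo=[8, 11, 13, 18] hi=[45, 45, 50] -> (len(lo)=4, len(hi)=3, max(lo)=18)
Step 8: insert 22 -> lo=[8, 11, 13, 18] hi=[22, 45, 45, 50] -> (len(lo)=4, len(hi)=4, max(lo)=18)
Step 9: insert 17 -> lo=[8, 11, 13, 17, 18] hi=[22, 45, 45, 50] -> (len(lo)=5, len(hi)=4, max(lo)=18)
Step 10: insert 3 -> lo=[3, 8, 11, 13, 17] hi=[18, 22, 45, 45, 50] -> (len(lo)=5, len(hi)=5, max(lo)=17)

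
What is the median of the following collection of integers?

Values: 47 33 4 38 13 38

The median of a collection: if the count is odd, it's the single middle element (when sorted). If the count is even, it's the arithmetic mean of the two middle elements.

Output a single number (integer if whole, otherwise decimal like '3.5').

Step 1: insert 47 -> lo=[47] (size 1, max 47) hi=[] (size 0) -> median=47
Step 2: insert 33 -> lo=[33] (size 1, max 33) hi=[47] (size 1, min 47) -> median=40
Step 3: insert 4 -> lo=[4, 33] (size 2, max 33) hi=[47] (size 1, min 47) -> median=33
Step 4: insert 38 -> lo=[4, 33] (size 2, max 33) hi=[38, 47] (size 2, min 38) -> median=35.5
Step 5: insert 13 -> lo=[4, 13, 33] (size 3, max 33) hi=[38, 47] (size 2, min 38) -> median=33
Step 6: insert 38 -> lo=[4, 13, 33] (size 3, max 33) hi=[38, 38, 47] (size 3, min 38) -> median=35.5

Answer: 35.5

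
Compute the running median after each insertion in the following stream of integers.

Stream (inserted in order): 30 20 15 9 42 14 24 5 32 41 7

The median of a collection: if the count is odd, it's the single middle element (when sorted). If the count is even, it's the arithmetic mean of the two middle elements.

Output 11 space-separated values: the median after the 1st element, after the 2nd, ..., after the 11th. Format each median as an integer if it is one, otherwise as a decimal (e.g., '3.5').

Step 1: insert 30 -> lo=[30] (size 1, max 30) hi=[] (size 0) -> median=30
Step 2: insert 20 -> lo=[20] (size 1, max 20) hi=[30] (size 1, min 30) -> median=25
Step 3: insert 15 -> lo=[15, 20] (size 2, max 20) hi=[30] (size 1, min 30) -> median=20
Step 4: insert 9 -> lo=[9, 15] (size 2, max 15) hi=[20, 30] (size 2, min 20) -> median=17.5
Step 5: insert 42 -> lo=[9, 15, 20] (size 3, max 20) hi=[30, 42] (size 2, min 30) -> median=20
Step 6: insert 14 -> lo=[9, 14, 15] (size 3, max 15) hi=[20, 30, 42] (size 3, min 20) -> median=17.5
Step 7: insert 24 -> lo=[9, 14, 15, 20] (size 4, max 20) hi=[24, 30, 42] (size 3, min 24) -> median=20
Step 8: insert 5 -> lo=[5, 9, 14, 15] (size 4, max 15) hi=[20, 24, 30, 42] (size 4, min 20) -> median=17.5
Step 9: insert 32 -> lo=[5, 9, 14, 15, 20] (size 5, max 20) hi=[24, 30, 32, 42] (size 4, min 24) -> median=20
Step 10: insert 41 -> lo=[5, 9, 14, 15, 20] (size 5, max 20) hi=[24, 30, 32, 41, 42] (size 5, min 24) -> median=22
Step 11: insert 7 -> lo=[5, 7, 9, 14, 15, 20] (size 6, max 20) hi=[24, 30, 32, 41, 42] (size 5, min 24) -> median=20

Answer: 30 25 20 17.5 20 17.5 20 17.5 20 22 20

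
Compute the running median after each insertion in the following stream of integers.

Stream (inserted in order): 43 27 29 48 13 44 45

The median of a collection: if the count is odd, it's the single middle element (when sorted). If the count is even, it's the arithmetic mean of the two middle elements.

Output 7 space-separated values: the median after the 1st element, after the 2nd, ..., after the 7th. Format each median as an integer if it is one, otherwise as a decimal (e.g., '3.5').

Answer: 43 35 29 36 29 36 43

Derivation:
Step 1: insert 43 -> lo=[43] (size 1, max 43) hi=[] (size 0) -> median=43
Step 2: insert 27 -> lo=[27] (size 1, max 27) hi=[43] (size 1, min 43) -> median=35
Step 3: insert 29 -> lo=[27, 29] (size 2, max 29) hi=[43] (size 1, min 43) -> median=29
Step 4: insert 48 -> lo=[27, 29] (size 2, max 29) hi=[43, 48] (size 2, min 43) -> median=36
Step 5: insert 13 -> lo=[13, 27, 29] (size 3, max 29) hi=[43, 48] (size 2, min 43) -> median=29
Step 6: insert 44 -> lo=[13, 27, 29] (size 3, max 29) hi=[43, 44, 48] (size 3, min 43) -> median=36
Step 7: insert 45 -> lo=[13, 27, 29, 43] (size 4, max 43) hi=[44, 45, 48] (size 3, min 44) -> median=43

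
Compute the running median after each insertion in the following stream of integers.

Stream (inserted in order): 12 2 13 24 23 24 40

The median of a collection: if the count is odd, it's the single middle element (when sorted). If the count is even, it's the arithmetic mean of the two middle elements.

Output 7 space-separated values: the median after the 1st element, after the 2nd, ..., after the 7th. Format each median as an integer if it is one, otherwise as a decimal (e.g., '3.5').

Step 1: insert 12 -> lo=[12] (size 1, max 12) hi=[] (size 0) -> median=12
Step 2: insert 2 -> lo=[2] (size 1, max 2) hi=[12] (size 1, min 12) -> median=7
Step 3: insert 13 -> lo=[2, 12] (size 2, max 12) hi=[13] (size 1, min 13) -> median=12
Step 4: insert 24 -> lo=[2, 12] (size 2, max 12) hi=[13, 24] (size 2, min 13) -> median=12.5
Step 5: insert 23 -> lo=[2, 12, 13] (size 3, max 13) hi=[23, 24] (size 2, min 23) -> median=13
Step 6: insert 24 -> lo=[2, 12, 13] (size 3, max 13) hi=[23, 24, 24] (size 3, min 23) -> median=18
Step 7: insert 40 -> lo=[2, 12, 13, 23] (size 4, max 23) hi=[24, 24, 40] (size 3, min 24) -> median=23

Answer: 12 7 12 12.5 13 18 23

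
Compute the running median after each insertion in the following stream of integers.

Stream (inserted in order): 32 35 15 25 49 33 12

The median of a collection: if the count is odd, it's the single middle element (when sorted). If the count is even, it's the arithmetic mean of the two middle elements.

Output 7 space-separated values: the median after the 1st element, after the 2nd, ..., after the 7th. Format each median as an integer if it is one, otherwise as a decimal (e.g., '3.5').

Answer: 32 33.5 32 28.5 32 32.5 32

Derivation:
Step 1: insert 32 -> lo=[32] (size 1, max 32) hi=[] (size 0) -> median=32
Step 2: insert 35 -> lo=[32] (size 1, max 32) hi=[35] (size 1, min 35) -> median=33.5
Step 3: insert 15 -> lo=[15, 32] (size 2, max 32) hi=[35] (size 1, min 35) -> median=32
Step 4: insert 25 -> lo=[15, 25] (size 2, max 25) hi=[32, 35] (size 2, min 32) -> median=28.5
Step 5: insert 49 -> lo=[15, 25, 32] (size 3, max 32) hi=[35, 49] (size 2, min 35) -> median=32
Step 6: insert 33 -> lo=[15, 25, 32] (size 3, max 32) hi=[33, 35, 49] (size 3, min 33) -> median=32.5
Step 7: insert 12 -> lo=[12, 15, 25, 32] (size 4, max 32) hi=[33, 35, 49] (size 3, min 33) -> median=32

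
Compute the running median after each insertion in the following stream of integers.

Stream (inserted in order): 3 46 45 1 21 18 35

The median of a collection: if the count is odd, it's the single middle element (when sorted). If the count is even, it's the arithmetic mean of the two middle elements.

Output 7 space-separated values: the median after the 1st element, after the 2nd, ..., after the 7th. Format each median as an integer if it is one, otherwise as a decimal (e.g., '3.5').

Step 1: insert 3 -> lo=[3] (size 1, max 3) hi=[] (size 0) -> median=3
Step 2: insert 46 -> lo=[3] (size 1, max 3) hi=[46] (size 1, min 46) -> median=24.5
Step 3: insert 45 -> lo=[3, 45] (size 2, max 45) hi=[46] (size 1, min 46) -> median=45
Step 4: insert 1 -> lo=[1, 3] (size 2, max 3) hi=[45, 46] (size 2, min 45) -> median=24
Step 5: insert 21 -> lo=[1, 3, 21] (size 3, max 21) hi=[45, 46] (size 2, min 45) -> median=21
Step 6: insert 18 -> lo=[1, 3, 18] (size 3, max 18) hi=[21, 45, 46] (size 3, min 21) -> median=19.5
Step 7: insert 35 -> lo=[1, 3, 18, 21] (size 4, max 21) hi=[35, 45, 46] (size 3, min 35) -> median=21

Answer: 3 24.5 45 24 21 19.5 21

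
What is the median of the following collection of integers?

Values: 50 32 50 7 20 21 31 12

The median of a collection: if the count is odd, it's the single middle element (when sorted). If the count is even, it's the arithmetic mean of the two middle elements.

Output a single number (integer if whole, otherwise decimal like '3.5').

Answer: 26

Derivation:
Step 1: insert 50 -> lo=[50] (size 1, max 50) hi=[] (size 0) -> median=50
Step 2: insert 32 -> lo=[32] (size 1, max 32) hi=[50] (size 1, min 50) -> median=41
Step 3: insert 50 -> lo=[32, 50] (size 2, max 50) hi=[50] (size 1, min 50) -> median=50
Step 4: insert 7 -> lo=[7, 32] (size 2, max 32) hi=[50, 50] (size 2, min 50) -> median=41
Step 5: insert 20 -> lo=[7, 20, 32] (size 3, max 32) hi=[50, 50] (size 2, min 50) -> median=32
Step 6: insert 21 -> lo=[7, 20, 21] (size 3, max 21) hi=[32, 50, 50] (size 3, min 32) -> median=26.5
Step 7: insert 31 -> lo=[7, 20, 21, 31] (size 4, max 31) hi=[32, 50, 50] (size 3, min 32) -> median=31
Step 8: insert 12 -> lo=[7, 12, 20, 21] (size 4, max 21) hi=[31, 32, 50, 50] (size 4, min 31) -> median=26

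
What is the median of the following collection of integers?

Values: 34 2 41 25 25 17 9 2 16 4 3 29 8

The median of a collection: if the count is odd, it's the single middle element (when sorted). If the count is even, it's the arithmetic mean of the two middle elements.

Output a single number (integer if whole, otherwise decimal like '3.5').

Answer: 16

Derivation:
Step 1: insert 34 -> lo=[34] (size 1, max 34) hi=[] (size 0) -> median=34
Step 2: insert 2 -> lo=[2] (size 1, max 2) hi=[34] (size 1, min 34) -> median=18
Step 3: insert 41 -> lo=[2, 34] (size 2, max 34) hi=[41] (size 1, min 41) -> median=34
Step 4: insert 25 -> lo=[2, 25] (size 2, max 25) hi=[34, 41] (size 2, min 34) -> median=29.5
Step 5: insert 25 -> lo=[2, 25, 25] (size 3, max 25) hi=[34, 41] (size 2, min 34) -> median=25
Step 6: insert 17 -> lo=[2, 17, 25] (size 3, max 25) hi=[25, 34, 41] (size 3, min 25) -> median=25
Step 7: insert 9 -> lo=[2, 9, 17, 25] (size 4, max 25) hi=[25, 34, 41] (size 3, min 25) -> median=25
Step 8: insert 2 -> lo=[2, 2, 9, 17] (size 4, max 17) hi=[25, 25, 34, 41] (size 4, min 25) -> median=21
Step 9: insert 16 -> lo=[2, 2, 9, 16, 17] (size 5, max 17) hi=[25, 25, 34, 41] (size 4, min 25) -> median=17
Step 10: insert 4 -> lo=[2, 2, 4, 9, 16] (size 5, max 16) hi=[17, 25, 25, 34, 41] (size 5, min 17) -> median=16.5
Step 11: insert 3 -> lo=[2, 2, 3, 4, 9, 16] (size 6, max 16) hi=[17, 25, 25, 34, 41] (size 5, min 17) -> median=16
Step 12: insert 29 -> lo=[2, 2, 3, 4, 9, 16] (size 6, max 16) hi=[17, 25, 25, 29, 34, 41] (size 6, min 17) -> median=16.5
Step 13: insert 8 -> lo=[2, 2, 3, 4, 8, 9, 16] (size 7, max 16) hi=[17, 25, 25, 29, 34, 41] (size 6, min 17) -> median=16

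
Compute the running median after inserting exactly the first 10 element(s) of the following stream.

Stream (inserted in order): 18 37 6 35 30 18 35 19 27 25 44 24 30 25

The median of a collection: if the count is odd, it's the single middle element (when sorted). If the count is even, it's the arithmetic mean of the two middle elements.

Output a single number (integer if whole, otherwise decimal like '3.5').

Answer: 26

Derivation:
Step 1: insert 18 -> lo=[18] (size 1, max 18) hi=[] (size 0) -> median=18
Step 2: insert 37 -> lo=[18] (size 1, max 18) hi=[37] (size 1, min 37) -> median=27.5
Step 3: insert 6 -> lo=[6, 18] (size 2, max 18) hi=[37] (size 1, min 37) -> median=18
Step 4: insert 35 -> lo=[6, 18] (size 2, max 18) hi=[35, 37] (size 2, min 35) -> median=26.5
Step 5: insert 30 -> lo=[6, 18, 30] (size 3, max 30) hi=[35, 37] (size 2, min 35) -> median=30
Step 6: insert 18 -> lo=[6, 18, 18] (size 3, max 18) hi=[30, 35, 37] (size 3, min 30) -> median=24
Step 7: insert 35 -> lo=[6, 18, 18, 30] (size 4, max 30) hi=[35, 35, 37] (size 3, min 35) -> median=30
Step 8: insert 19 -> lo=[6, 18, 18, 19] (size 4, max 19) hi=[30, 35, 35, 37] (size 4, min 30) -> median=24.5
Step 9: insert 27 -> lo=[6, 18, 18, 19, 27] (size 5, max 27) hi=[30, 35, 35, 37] (size 4, min 30) -> median=27
Step 10: insert 25 -> lo=[6, 18, 18, 19, 25] (size 5, max 25) hi=[27, 30, 35, 35, 37] (size 5, min 27) -> median=26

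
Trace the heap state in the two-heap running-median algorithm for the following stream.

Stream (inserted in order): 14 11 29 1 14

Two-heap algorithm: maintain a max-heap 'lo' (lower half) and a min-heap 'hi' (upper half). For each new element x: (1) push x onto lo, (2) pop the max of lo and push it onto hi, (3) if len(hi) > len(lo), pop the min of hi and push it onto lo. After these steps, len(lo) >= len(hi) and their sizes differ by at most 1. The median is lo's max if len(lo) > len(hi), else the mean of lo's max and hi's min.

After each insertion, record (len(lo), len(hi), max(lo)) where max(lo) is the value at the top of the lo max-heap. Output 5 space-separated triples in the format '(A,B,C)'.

Step 1: insert 14 -> lo=[14] hi=[] -> (len(lo)=1, len(hi)=0, max(lo)=14)
Step 2: insert 11 -> lo=[11] hi=[14] -> (len(lo)=1, len(hi)=1, max(lo)=11)
Step 3: insert 29 -> lo=[11, 14] hi=[29] -> (len(lo)=2, len(hi)=1, max(lo)=14)
Step 4: insert 1 -> lo=[1, 11] hi=[14, 29] -> (len(lo)=2, len(hi)=2, max(lo)=11)
Step 5: insert 14 -> lo=[1, 11, 14] hi=[14, 29] -> (len(lo)=3, len(hi)=2, max(lo)=14)

Answer: (1,0,14) (1,1,11) (2,1,14) (2,2,11) (3,2,14)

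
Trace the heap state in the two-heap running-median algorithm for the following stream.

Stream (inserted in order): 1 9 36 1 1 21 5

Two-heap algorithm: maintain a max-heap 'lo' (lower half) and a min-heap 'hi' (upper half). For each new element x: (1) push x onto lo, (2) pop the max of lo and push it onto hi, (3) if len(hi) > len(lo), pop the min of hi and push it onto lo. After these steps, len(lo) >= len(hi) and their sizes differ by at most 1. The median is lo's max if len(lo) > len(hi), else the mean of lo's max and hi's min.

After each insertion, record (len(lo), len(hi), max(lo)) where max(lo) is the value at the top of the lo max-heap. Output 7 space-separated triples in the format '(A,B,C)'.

Step 1: insert 1 -> lo=[1] hi=[] -> (len(lo)=1, len(hi)=0, max(lo)=1)
Step 2: insert 9 -> lo=[1] hi=[9] -> (len(lo)=1, len(hi)=1, max(lo)=1)
Step 3: insert 36 -> lo=[1, 9] hi=[36] -> (len(lo)=2, len(hi)=1, max(lo)=9)
Step 4: insert 1 -> lo=[1, 1] hi=[9, 36] -> (len(lo)=2, len(hi)=2, max(lo)=1)
Step 5: insert 1 -> lo=[1, 1, 1] hi=[9, 36] -> (len(lo)=3, len(hi)=2, max(lo)=1)
Step 6: insert 21 -> lo=[1, 1, 1] hi=[9, 21, 36] -> (len(lo)=3, len(hi)=3, max(lo)=1)
Step 7: insert 5 -> lo=[1, 1, 1, 5] hi=[9, 21, 36] -> (len(lo)=4, len(hi)=3, max(lo)=5)

Answer: (1,0,1) (1,1,1) (2,1,9) (2,2,1) (3,2,1) (3,3,1) (4,3,5)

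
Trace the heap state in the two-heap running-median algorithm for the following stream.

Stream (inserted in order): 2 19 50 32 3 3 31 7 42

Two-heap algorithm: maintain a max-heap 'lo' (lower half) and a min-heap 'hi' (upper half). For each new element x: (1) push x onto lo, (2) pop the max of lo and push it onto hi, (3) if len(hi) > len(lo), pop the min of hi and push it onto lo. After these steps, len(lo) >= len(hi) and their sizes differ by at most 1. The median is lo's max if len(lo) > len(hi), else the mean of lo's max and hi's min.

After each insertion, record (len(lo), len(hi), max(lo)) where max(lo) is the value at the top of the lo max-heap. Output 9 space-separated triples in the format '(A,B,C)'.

Step 1: insert 2 -> lo=[2] hi=[] -> (len(lo)=1, len(hi)=0, max(lo)=2)
Step 2: insert 19 -> lo=[2] hi=[19] -> (len(lo)=1, len(hi)=1, max(lo)=2)
Step 3: insert 50 -> lo=[2, 19] hi=[50] -> (len(lo)=2, len(hi)=1, max(lo)=19)
Step 4: insert 32 -> lo=[2, 19] hi=[32, 50] -> (len(lo)=2, len(hi)=2, max(lo)=19)
Step 5: insert 3 -> lo=[2, 3, 19] hi=[32, 50] -> (len(lo)=3, len(hi)=2, max(lo)=19)
Step 6: insert 3 -> lo=[2, 3, 3] hi=[19, 32, 50] -> (len(lo)=3, len(hi)=3, max(lo)=3)
Step 7: insert 31 -> lo=[2, 3, 3, 19] hi=[31, 32, 50] -> (len(lo)=4, len(hi)=3, max(lo)=19)
Step 8: insert 7 -> lo=[2, 3, 3, 7] hi=[19, 31, 32, 50] -> (len(lo)=4, len(hi)=4, max(lo)=7)
Step 9: insert 42 -> lo=[2, 3, 3, 7, 19] hi=[31, 32, 42, 50] -> (len(lo)=5, len(hi)=4, max(lo)=19)

Answer: (1,0,2) (1,1,2) (2,1,19) (2,2,19) (3,2,19) (3,3,3) (4,3,19) (4,4,7) (5,4,19)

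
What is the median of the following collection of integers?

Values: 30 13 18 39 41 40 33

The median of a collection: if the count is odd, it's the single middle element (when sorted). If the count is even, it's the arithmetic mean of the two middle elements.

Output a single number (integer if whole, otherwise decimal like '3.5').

Step 1: insert 30 -> lo=[30] (size 1, max 30) hi=[] (size 0) -> median=30
Step 2: insert 13 -> lo=[13] (size 1, max 13) hi=[30] (size 1, min 30) -> median=21.5
Step 3: insert 18 -> lo=[13, 18] (size 2, max 18) hi=[30] (size 1, min 30) -> median=18
Step 4: insert 39 -> lo=[13, 18] (size 2, max 18) hi=[30, 39] (size 2, min 30) -> median=24
Step 5: insert 41 -> lo=[13, 18, 30] (size 3, max 30) hi=[39, 41] (size 2, min 39) -> median=30
Step 6: insert 40 -> lo=[13, 18, 30] (size 3, max 30) hi=[39, 40, 41] (size 3, min 39) -> median=34.5
Step 7: insert 33 -> lo=[13, 18, 30, 33] (size 4, max 33) hi=[39, 40, 41] (size 3, min 39) -> median=33

Answer: 33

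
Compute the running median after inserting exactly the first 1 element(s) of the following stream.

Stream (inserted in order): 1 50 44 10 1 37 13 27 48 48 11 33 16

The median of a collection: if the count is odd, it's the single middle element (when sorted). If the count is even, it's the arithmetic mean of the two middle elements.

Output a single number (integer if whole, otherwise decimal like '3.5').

Step 1: insert 1 -> lo=[1] (size 1, max 1) hi=[] (size 0) -> median=1

Answer: 1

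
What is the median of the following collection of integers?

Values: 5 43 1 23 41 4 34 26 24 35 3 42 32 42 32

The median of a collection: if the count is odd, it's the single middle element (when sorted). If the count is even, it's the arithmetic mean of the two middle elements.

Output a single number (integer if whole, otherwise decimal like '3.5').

Step 1: insert 5 -> lo=[5] (size 1, max 5) hi=[] (size 0) -> median=5
Step 2: insert 43 -> lo=[5] (size 1, max 5) hi=[43] (size 1, min 43) -> median=24
Step 3: insert 1 -> lo=[1, 5] (size 2, max 5) hi=[43] (size 1, min 43) -> median=5
Step 4: insert 23 -> lo=[1, 5] (size 2, max 5) hi=[23, 43] (size 2, min 23) -> median=14
Step 5: insert 41 -> lo=[1, 5, 23] (size 3, max 23) hi=[41, 43] (size 2, min 41) -> median=23
Step 6: insert 4 -> lo=[1, 4, 5] (size 3, max 5) hi=[23, 41, 43] (size 3, min 23) -> median=14
Step 7: insert 34 -> lo=[1, 4, 5, 23] (size 4, max 23) hi=[34, 41, 43] (size 3, min 34) -> median=23
Step 8: insert 26 -> lo=[1, 4, 5, 23] (size 4, max 23) hi=[26, 34, 41, 43] (size 4, min 26) -> median=24.5
Step 9: insert 24 -> lo=[1, 4, 5, 23, 24] (size 5, max 24) hi=[26, 34, 41, 43] (size 4, min 26) -> median=24
Step 10: insert 35 -> lo=[1, 4, 5, 23, 24] (size 5, max 24) hi=[26, 34, 35, 41, 43] (size 5, min 26) -> median=25
Step 11: insert 3 -> lo=[1, 3, 4, 5, 23, 24] (size 6, max 24) hi=[26, 34, 35, 41, 43] (size 5, min 26) -> median=24
Step 12: insert 42 -> lo=[1, 3, 4, 5, 23, 24] (size 6, max 24) hi=[26, 34, 35, 41, 42, 43] (size 6, min 26) -> median=25
Step 13: insert 32 -> lo=[1, 3, 4, 5, 23, 24, 26] (size 7, max 26) hi=[32, 34, 35, 41, 42, 43] (size 6, min 32) -> median=26
Step 14: insert 42 -> lo=[1, 3, 4, 5, 23, 24, 26] (size 7, max 26) hi=[32, 34, 35, 41, 42, 42, 43] (size 7, min 32) -> median=29
Step 15: insert 32 -> lo=[1, 3, 4, 5, 23, 24, 26, 32] (size 8, max 32) hi=[32, 34, 35, 41, 42, 42, 43] (size 7, min 32) -> median=32

Answer: 32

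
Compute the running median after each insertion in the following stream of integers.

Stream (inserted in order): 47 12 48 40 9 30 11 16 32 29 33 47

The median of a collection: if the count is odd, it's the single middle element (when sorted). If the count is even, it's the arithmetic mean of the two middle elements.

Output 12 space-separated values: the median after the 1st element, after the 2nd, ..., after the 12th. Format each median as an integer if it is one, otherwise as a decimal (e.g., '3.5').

Step 1: insert 47 -> lo=[47] (size 1, max 47) hi=[] (size 0) -> median=47
Step 2: insert 12 -> lo=[12] (size 1, max 12) hi=[47] (size 1, min 47) -> median=29.5
Step 3: insert 48 -> lo=[12, 47] (size 2, max 47) hi=[48] (size 1, min 48) -> median=47
Step 4: insert 40 -> lo=[12, 40] (size 2, max 40) hi=[47, 48] (size 2, min 47) -> median=43.5
Step 5: insert 9 -> lo=[9, 12, 40] (size 3, max 40) hi=[47, 48] (size 2, min 47) -> median=40
Step 6: insert 30 -> lo=[9, 12, 30] (size 3, max 30) hi=[40, 47, 48] (size 3, min 40) -> median=35
Step 7: insert 11 -> lo=[9, 11, 12, 30] (size 4, max 30) hi=[40, 47, 48] (size 3, min 40) -> median=30
Step 8: insert 16 -> lo=[9, 11, 12, 16] (size 4, max 16) hi=[30, 40, 47, 48] (size 4, min 30) -> median=23
Step 9: insert 32 -> lo=[9, 11, 12, 16, 30] (size 5, max 30) hi=[32, 40, 47, 48] (size 4, min 32) -> median=30
Step 10: insert 29 -> lo=[9, 11, 12, 16, 29] (size 5, max 29) hi=[30, 32, 40, 47, 48] (size 5, min 30) -> median=29.5
Step 11: insert 33 -> lo=[9, 11, 12, 16, 29, 30] (size 6, max 30) hi=[32, 33, 40, 47, 48] (size 5, min 32) -> median=30
Step 12: insert 47 -> lo=[9, 11, 12, 16, 29, 30] (size 6, max 30) hi=[32, 33, 40, 47, 47, 48] (size 6, min 32) -> median=31

Answer: 47 29.5 47 43.5 40 35 30 23 30 29.5 30 31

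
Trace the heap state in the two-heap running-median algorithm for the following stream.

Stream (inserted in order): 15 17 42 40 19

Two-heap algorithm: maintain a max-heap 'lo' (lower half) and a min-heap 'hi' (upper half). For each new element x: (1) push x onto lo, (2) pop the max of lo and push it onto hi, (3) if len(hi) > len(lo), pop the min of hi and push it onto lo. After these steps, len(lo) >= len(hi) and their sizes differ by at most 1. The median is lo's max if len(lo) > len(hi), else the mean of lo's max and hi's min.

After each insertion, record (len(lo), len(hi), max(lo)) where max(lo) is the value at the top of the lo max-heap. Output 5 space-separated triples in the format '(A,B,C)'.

Step 1: insert 15 -> lo=[15] hi=[] -> (len(lo)=1, len(hi)=0, max(lo)=15)
Step 2: insert 17 -> lo=[15] hi=[17] -> (len(lo)=1, len(hi)=1, max(lo)=15)
Step 3: insert 42 -> lo=[15, 17] hi=[42] -> (len(lo)=2, len(hi)=1, max(lo)=17)
Step 4: insert 40 -> lo=[15, 17] hi=[40, 42] -> (len(lo)=2, len(hi)=2, max(lo)=17)
Step 5: insert 19 -> lo=[15, 17, 19] hi=[40, 42] -> (len(lo)=3, len(hi)=2, max(lo)=19)

Answer: (1,0,15) (1,1,15) (2,1,17) (2,2,17) (3,2,19)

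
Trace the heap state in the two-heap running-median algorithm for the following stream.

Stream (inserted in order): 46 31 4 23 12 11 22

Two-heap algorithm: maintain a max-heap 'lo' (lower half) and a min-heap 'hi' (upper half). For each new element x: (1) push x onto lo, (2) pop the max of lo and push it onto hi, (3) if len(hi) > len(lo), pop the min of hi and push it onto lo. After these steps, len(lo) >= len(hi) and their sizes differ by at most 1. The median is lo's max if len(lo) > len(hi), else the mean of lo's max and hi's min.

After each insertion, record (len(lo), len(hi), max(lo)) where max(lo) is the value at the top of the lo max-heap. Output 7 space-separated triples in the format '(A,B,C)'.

Answer: (1,0,46) (1,1,31) (2,1,31) (2,2,23) (3,2,23) (3,3,12) (4,3,22)

Derivation:
Step 1: insert 46 -> lo=[46] hi=[] -> (len(lo)=1, len(hi)=0, max(lo)=46)
Step 2: insert 31 -> lo=[31] hi=[46] -> (len(lo)=1, len(hi)=1, max(lo)=31)
Step 3: insert 4 -> lo=[4, 31] hi=[46] -> (len(lo)=2, len(hi)=1, max(lo)=31)
Step 4: insert 23 -> lo=[4, 23] hi=[31, 46] -> (len(lo)=2, len(hi)=2, max(lo)=23)
Step 5: insert 12 -> lo=[4, 12, 23] hi=[31, 46] -> (len(lo)=3, len(hi)=2, max(lo)=23)
Step 6: insert 11 -> lo=[4, 11, 12] hi=[23, 31, 46] -> (len(lo)=3, len(hi)=3, max(lo)=12)
Step 7: insert 22 -> lo=[4, 11, 12, 22] hi=[23, 31, 46] -> (len(lo)=4, len(hi)=3, max(lo)=22)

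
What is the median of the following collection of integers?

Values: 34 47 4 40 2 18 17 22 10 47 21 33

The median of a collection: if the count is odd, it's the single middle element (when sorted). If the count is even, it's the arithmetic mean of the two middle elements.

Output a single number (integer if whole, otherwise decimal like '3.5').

Answer: 21.5

Derivation:
Step 1: insert 34 -> lo=[34] (size 1, max 34) hi=[] (size 0) -> median=34
Step 2: insert 47 -> lo=[34] (size 1, max 34) hi=[47] (size 1, min 47) -> median=40.5
Step 3: insert 4 -> lo=[4, 34] (size 2, max 34) hi=[47] (size 1, min 47) -> median=34
Step 4: insert 40 -> lo=[4, 34] (size 2, max 34) hi=[40, 47] (size 2, min 40) -> median=37
Step 5: insert 2 -> lo=[2, 4, 34] (size 3, max 34) hi=[40, 47] (size 2, min 40) -> median=34
Step 6: insert 18 -> lo=[2, 4, 18] (size 3, max 18) hi=[34, 40, 47] (size 3, min 34) -> median=26
Step 7: insert 17 -> lo=[2, 4, 17, 18] (size 4, max 18) hi=[34, 40, 47] (size 3, min 34) -> median=18
Step 8: insert 22 -> lo=[2, 4, 17, 18] (size 4, max 18) hi=[22, 34, 40, 47] (size 4, min 22) -> median=20
Step 9: insert 10 -> lo=[2, 4, 10, 17, 18] (size 5, max 18) hi=[22, 34, 40, 47] (size 4, min 22) -> median=18
Step 10: insert 47 -> lo=[2, 4, 10, 17, 18] (size 5, max 18) hi=[22, 34, 40, 47, 47] (size 5, min 22) -> median=20
Step 11: insert 21 -> lo=[2, 4, 10, 17, 18, 21] (size 6, max 21) hi=[22, 34, 40, 47, 47] (size 5, min 22) -> median=21
Step 12: insert 33 -> lo=[2, 4, 10, 17, 18, 21] (size 6, max 21) hi=[22, 33, 34, 40, 47, 47] (size 6, min 22) -> median=21.5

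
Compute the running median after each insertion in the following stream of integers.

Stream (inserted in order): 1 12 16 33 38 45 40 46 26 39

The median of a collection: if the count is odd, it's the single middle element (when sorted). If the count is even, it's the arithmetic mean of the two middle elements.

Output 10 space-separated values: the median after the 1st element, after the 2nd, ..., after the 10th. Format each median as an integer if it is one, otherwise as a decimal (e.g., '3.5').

Answer: 1 6.5 12 14 16 24.5 33 35.5 33 35.5

Derivation:
Step 1: insert 1 -> lo=[1] (size 1, max 1) hi=[] (size 0) -> median=1
Step 2: insert 12 -> lo=[1] (size 1, max 1) hi=[12] (size 1, min 12) -> median=6.5
Step 3: insert 16 -> lo=[1, 12] (size 2, max 12) hi=[16] (size 1, min 16) -> median=12
Step 4: insert 33 -> lo=[1, 12] (size 2, max 12) hi=[16, 33] (size 2, min 16) -> median=14
Step 5: insert 38 -> lo=[1, 12, 16] (size 3, max 16) hi=[33, 38] (size 2, min 33) -> median=16
Step 6: insert 45 -> lo=[1, 12, 16] (size 3, max 16) hi=[33, 38, 45] (size 3, min 33) -> median=24.5
Step 7: insert 40 -> lo=[1, 12, 16, 33] (size 4, max 33) hi=[38, 40, 45] (size 3, min 38) -> median=33
Step 8: insert 46 -> lo=[1, 12, 16, 33] (size 4, max 33) hi=[38, 40, 45, 46] (size 4, min 38) -> median=35.5
Step 9: insert 26 -> lo=[1, 12, 16, 26, 33] (size 5, max 33) hi=[38, 40, 45, 46] (size 4, min 38) -> median=33
Step 10: insert 39 -> lo=[1, 12, 16, 26, 33] (size 5, max 33) hi=[38, 39, 40, 45, 46] (size 5, min 38) -> median=35.5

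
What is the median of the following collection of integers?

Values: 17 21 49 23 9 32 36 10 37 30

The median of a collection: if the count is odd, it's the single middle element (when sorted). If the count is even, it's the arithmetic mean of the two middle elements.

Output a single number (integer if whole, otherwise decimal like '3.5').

Answer: 26.5

Derivation:
Step 1: insert 17 -> lo=[17] (size 1, max 17) hi=[] (size 0) -> median=17
Step 2: insert 21 -> lo=[17] (size 1, max 17) hi=[21] (size 1, min 21) -> median=19
Step 3: insert 49 -> lo=[17, 21] (size 2, max 21) hi=[49] (size 1, min 49) -> median=21
Step 4: insert 23 -> lo=[17, 21] (size 2, max 21) hi=[23, 49] (size 2, min 23) -> median=22
Step 5: insert 9 -> lo=[9, 17, 21] (size 3, max 21) hi=[23, 49] (size 2, min 23) -> median=21
Step 6: insert 32 -> lo=[9, 17, 21] (size 3, max 21) hi=[23, 32, 49] (size 3, min 23) -> median=22
Step 7: insert 36 -> lo=[9, 17, 21, 23] (size 4, max 23) hi=[32, 36, 49] (size 3, min 32) -> median=23
Step 8: insert 10 -> lo=[9, 10, 17, 21] (size 4, max 21) hi=[23, 32, 36, 49] (size 4, min 23) -> median=22
Step 9: insert 37 -> lo=[9, 10, 17, 21, 23] (size 5, max 23) hi=[32, 36, 37, 49] (size 4, min 32) -> median=23
Step 10: insert 30 -> lo=[9, 10, 17, 21, 23] (size 5, max 23) hi=[30, 32, 36, 37, 49] (size 5, min 30) -> median=26.5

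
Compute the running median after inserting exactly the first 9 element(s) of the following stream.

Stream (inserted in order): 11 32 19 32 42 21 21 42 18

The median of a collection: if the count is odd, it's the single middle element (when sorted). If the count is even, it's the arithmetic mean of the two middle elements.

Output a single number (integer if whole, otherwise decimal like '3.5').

Step 1: insert 11 -> lo=[11] (size 1, max 11) hi=[] (size 0) -> median=11
Step 2: insert 32 -> lo=[11] (size 1, max 11) hi=[32] (size 1, min 32) -> median=21.5
Step 3: insert 19 -> lo=[11, 19] (size 2, max 19) hi=[32] (size 1, min 32) -> median=19
Step 4: insert 32 -> lo=[11, 19] (size 2, max 19) hi=[32, 32] (size 2, min 32) -> median=25.5
Step 5: insert 42 -> lo=[11, 19, 32] (size 3, max 32) hi=[32, 42] (size 2, min 32) -> median=32
Step 6: insert 21 -> lo=[11, 19, 21] (size 3, max 21) hi=[32, 32, 42] (size 3, min 32) -> median=26.5
Step 7: insert 21 -> lo=[11, 19, 21, 21] (size 4, max 21) hi=[32, 32, 42] (size 3, min 32) -> median=21
Step 8: insert 42 -> lo=[11, 19, 21, 21] (size 4, max 21) hi=[32, 32, 42, 42] (size 4, min 32) -> median=26.5
Step 9: insert 18 -> lo=[11, 18, 19, 21, 21] (size 5, max 21) hi=[32, 32, 42, 42] (size 4, min 32) -> median=21

Answer: 21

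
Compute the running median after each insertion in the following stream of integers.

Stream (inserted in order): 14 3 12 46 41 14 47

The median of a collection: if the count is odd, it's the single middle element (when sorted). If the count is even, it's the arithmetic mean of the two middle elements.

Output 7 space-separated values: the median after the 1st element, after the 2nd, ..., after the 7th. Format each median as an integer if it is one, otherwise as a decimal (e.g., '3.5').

Answer: 14 8.5 12 13 14 14 14

Derivation:
Step 1: insert 14 -> lo=[14] (size 1, max 14) hi=[] (size 0) -> median=14
Step 2: insert 3 -> lo=[3] (size 1, max 3) hi=[14] (size 1, min 14) -> median=8.5
Step 3: insert 12 -> lo=[3, 12] (size 2, max 12) hi=[14] (size 1, min 14) -> median=12
Step 4: insert 46 -> lo=[3, 12] (size 2, max 12) hi=[14, 46] (size 2, min 14) -> median=13
Step 5: insert 41 -> lo=[3, 12, 14] (size 3, max 14) hi=[41, 46] (size 2, min 41) -> median=14
Step 6: insert 14 -> lo=[3, 12, 14] (size 3, max 14) hi=[14, 41, 46] (size 3, min 14) -> median=14
Step 7: insert 47 -> lo=[3, 12, 14, 14] (size 4, max 14) hi=[41, 46, 47] (size 3, min 41) -> median=14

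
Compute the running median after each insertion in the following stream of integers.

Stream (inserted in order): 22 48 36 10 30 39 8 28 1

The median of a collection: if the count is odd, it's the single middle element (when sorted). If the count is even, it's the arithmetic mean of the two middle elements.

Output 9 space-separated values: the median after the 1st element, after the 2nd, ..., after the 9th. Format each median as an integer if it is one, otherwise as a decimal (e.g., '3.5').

Step 1: insert 22 -> lo=[22] (size 1, max 22) hi=[] (size 0) -> median=22
Step 2: insert 48 -> lo=[22] (size 1, max 22) hi=[48] (size 1, min 48) -> median=35
Step 3: insert 36 -> lo=[22, 36] (size 2, max 36) hi=[48] (size 1, min 48) -> median=36
Step 4: insert 10 -> lo=[10, 22] (size 2, max 22) hi=[36, 48] (size 2, min 36) -> median=29
Step 5: insert 30 -> lo=[10, 22, 30] (size 3, max 30) hi=[36, 48] (size 2, min 36) -> median=30
Step 6: insert 39 -> lo=[10, 22, 30] (size 3, max 30) hi=[36, 39, 48] (size 3, min 36) -> median=33
Step 7: insert 8 -> lo=[8, 10, 22, 30] (size 4, max 30) hi=[36, 39, 48] (size 3, min 36) -> median=30
Step 8: insert 28 -> lo=[8, 10, 22, 28] (size 4, max 28) hi=[30, 36, 39, 48] (size 4, min 30) -> median=29
Step 9: insert 1 -> lo=[1, 8, 10, 22, 28] (size 5, max 28) hi=[30, 36, 39, 48] (size 4, min 30) -> median=28

Answer: 22 35 36 29 30 33 30 29 28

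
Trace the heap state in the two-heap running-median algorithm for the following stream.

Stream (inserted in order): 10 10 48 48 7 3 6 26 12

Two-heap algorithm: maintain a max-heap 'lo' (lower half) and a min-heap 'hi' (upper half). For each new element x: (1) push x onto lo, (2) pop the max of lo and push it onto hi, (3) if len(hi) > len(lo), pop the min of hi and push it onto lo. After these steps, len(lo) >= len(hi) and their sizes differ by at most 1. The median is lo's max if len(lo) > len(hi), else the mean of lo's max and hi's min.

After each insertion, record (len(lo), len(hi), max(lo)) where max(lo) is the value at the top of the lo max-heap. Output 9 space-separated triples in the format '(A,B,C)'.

Answer: (1,0,10) (1,1,10) (2,1,10) (2,2,10) (3,2,10) (3,3,10) (4,3,10) (4,4,10) (5,4,10)

Derivation:
Step 1: insert 10 -> lo=[10] hi=[] -> (len(lo)=1, len(hi)=0, max(lo)=10)
Step 2: insert 10 -> lo=[10] hi=[10] -> (len(lo)=1, len(hi)=1, max(lo)=10)
Step 3: insert 48 -> lo=[10, 10] hi=[48] -> (len(lo)=2, len(hi)=1, max(lo)=10)
Step 4: insert 48 -> lo=[10, 10] hi=[48, 48] -> (len(lo)=2, len(hi)=2, max(lo)=10)
Step 5: insert 7 -> lo=[7, 10, 10] hi=[48, 48] -> (len(lo)=3, len(hi)=2, max(lo)=10)
Step 6: insert 3 -> lo=[3, 7, 10] hi=[10, 48, 48] -> (len(lo)=3, len(hi)=3, max(lo)=10)
Step 7: insert 6 -> lo=[3, 6, 7, 10] hi=[10, 48, 48] -> (len(lo)=4, len(hi)=3, max(lo)=10)
Step 8: insert 26 -> lo=[3, 6, 7, 10] hi=[10, 26, 48, 48] -> (len(lo)=4, len(hi)=4, max(lo)=10)
Step 9: insert 12 -> lo=[3, 6, 7, 10, 10] hi=[12, 26, 48, 48] -> (len(lo)=5, len(hi)=4, max(lo)=10)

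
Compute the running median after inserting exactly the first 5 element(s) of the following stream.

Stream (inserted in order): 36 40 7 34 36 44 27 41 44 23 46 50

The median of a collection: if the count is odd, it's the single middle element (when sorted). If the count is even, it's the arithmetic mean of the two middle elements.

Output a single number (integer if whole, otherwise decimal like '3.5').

Step 1: insert 36 -> lo=[36] (size 1, max 36) hi=[] (size 0) -> median=36
Step 2: insert 40 -> lo=[36] (size 1, max 36) hi=[40] (size 1, min 40) -> median=38
Step 3: insert 7 -> lo=[7, 36] (size 2, max 36) hi=[40] (size 1, min 40) -> median=36
Step 4: insert 34 -> lo=[7, 34] (size 2, max 34) hi=[36, 40] (size 2, min 36) -> median=35
Step 5: insert 36 -> lo=[7, 34, 36] (size 3, max 36) hi=[36, 40] (size 2, min 36) -> median=36

Answer: 36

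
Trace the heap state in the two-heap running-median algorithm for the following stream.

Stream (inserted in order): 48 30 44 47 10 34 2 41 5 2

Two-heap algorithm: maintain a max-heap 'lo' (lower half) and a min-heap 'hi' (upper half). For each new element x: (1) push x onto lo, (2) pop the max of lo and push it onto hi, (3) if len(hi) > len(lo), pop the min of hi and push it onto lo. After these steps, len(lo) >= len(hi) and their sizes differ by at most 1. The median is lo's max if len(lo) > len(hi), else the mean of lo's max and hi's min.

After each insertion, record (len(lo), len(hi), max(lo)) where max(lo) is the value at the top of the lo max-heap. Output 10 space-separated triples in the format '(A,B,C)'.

Answer: (1,0,48) (1,1,30) (2,1,44) (2,2,44) (3,2,44) (3,3,34) (4,3,34) (4,4,34) (5,4,34) (5,5,30)

Derivation:
Step 1: insert 48 -> lo=[48] hi=[] -> (len(lo)=1, len(hi)=0, max(lo)=48)
Step 2: insert 30 -> lo=[30] hi=[48] -> (len(lo)=1, len(hi)=1, max(lo)=30)
Step 3: insert 44 -> lo=[30, 44] hi=[48] -> (len(lo)=2, len(hi)=1, max(lo)=44)
Step 4: insert 47 -> lo=[30, 44] hi=[47, 48] -> (len(lo)=2, len(hi)=2, max(lo)=44)
Step 5: insert 10 -> lo=[10, 30, 44] hi=[47, 48] -> (len(lo)=3, len(hi)=2, max(lo)=44)
Step 6: insert 34 -> lo=[10, 30, 34] hi=[44, 47, 48] -> (len(lo)=3, len(hi)=3, max(lo)=34)
Step 7: insert 2 -> lo=[2, 10, 30, 34] hi=[44, 47, 48] -> (len(lo)=4, len(hi)=3, max(lo)=34)
Step 8: insert 41 -> lo=[2, 10, 30, 34] hi=[41, 44, 47, 48] -> (len(lo)=4, len(hi)=4, max(lo)=34)
Step 9: insert 5 -> lo=[2, 5, 10, 30, 34] hi=[41, 44, 47, 48] -> (len(lo)=5, len(hi)=4, max(lo)=34)
Step 10: insert 2 -> lo=[2, 2, 5, 10, 30] hi=[34, 41, 44, 47, 48] -> (len(lo)=5, len(hi)=5, max(lo)=30)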